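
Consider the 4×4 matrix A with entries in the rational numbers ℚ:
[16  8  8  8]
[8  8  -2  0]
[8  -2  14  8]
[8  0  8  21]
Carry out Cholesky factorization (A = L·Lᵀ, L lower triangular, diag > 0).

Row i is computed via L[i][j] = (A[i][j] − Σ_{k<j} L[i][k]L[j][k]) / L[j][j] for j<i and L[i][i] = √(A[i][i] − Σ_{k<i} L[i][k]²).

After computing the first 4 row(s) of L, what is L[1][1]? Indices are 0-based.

Step 1: L[0][0] = √(16) = 4.
  L[1][0] = (8) / L[0][0] = 2.
Step 2: L[1][1] = √(4) = 2.
  L[2][0] = (8) / L[0][0] = 2.
  L[2][1] = (-6) / L[1][1] = -3.
Step 3: L[2][2] = √(1) = 1.
  L[3][0] = (8) / L[0][0] = 2.
  L[3][1] = (-4) / L[1][1] = -2.
  L[3][2] = (-2) / L[2][2] = -2.
Step 4: L[3][3] = √(9) = 3.

L[1][1] = 2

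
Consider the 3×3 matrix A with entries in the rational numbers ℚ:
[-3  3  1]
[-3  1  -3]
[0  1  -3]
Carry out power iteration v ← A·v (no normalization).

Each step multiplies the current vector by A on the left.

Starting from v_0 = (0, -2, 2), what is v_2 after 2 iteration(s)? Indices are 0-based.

v_2 = (-20, 28, 16)

v_0 = (0, -2, 2).
v_1 = A·v_0 = (-4, -8, -8).
v_2 = A·v_1 = (-20, 28, 16).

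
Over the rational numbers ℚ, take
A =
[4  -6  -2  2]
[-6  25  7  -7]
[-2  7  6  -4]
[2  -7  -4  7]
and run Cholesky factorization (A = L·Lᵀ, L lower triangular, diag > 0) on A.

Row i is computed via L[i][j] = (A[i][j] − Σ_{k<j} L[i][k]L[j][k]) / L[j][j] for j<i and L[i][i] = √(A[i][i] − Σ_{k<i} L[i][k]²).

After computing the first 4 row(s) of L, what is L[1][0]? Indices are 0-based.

Step 1: L[0][0] = √(4) = 2.
  L[1][0] = (-6) / L[0][0] = -3.
Step 2: L[1][1] = √(16) = 4.
  L[2][0] = (-2) / L[0][0] = -1.
  L[2][1] = (4) / L[1][1] = 1.
Step 3: L[2][2] = √(4) = 2.
  L[3][0] = (2) / L[0][0] = 1.
  L[3][1] = (-4) / L[1][1] = -1.
  L[3][2] = (-2) / L[2][2] = -1.
Step 4: L[3][3] = √(4) = 2.

L[1][0] = -3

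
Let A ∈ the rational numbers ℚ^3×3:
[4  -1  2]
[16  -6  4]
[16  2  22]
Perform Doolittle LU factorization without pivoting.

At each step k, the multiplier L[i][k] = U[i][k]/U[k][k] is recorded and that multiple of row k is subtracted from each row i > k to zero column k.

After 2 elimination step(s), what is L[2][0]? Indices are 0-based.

L[2][0] = 4

Step 1: pivot at (0,0) is 4.
  row1 ← row1 − (4)·row0  ⇒  L[1][0]=4, U row1=(0, -2, -4)
  row2 ← row2 − (4)·row0  ⇒  L[2][0]=4, U row2=(0, 6, 14)
Step 2: pivot at (1,1) is -2.
  row2 ← row2 − (-3)·row1  ⇒  L[2][1]=-3, U row2=(0, 0, 2)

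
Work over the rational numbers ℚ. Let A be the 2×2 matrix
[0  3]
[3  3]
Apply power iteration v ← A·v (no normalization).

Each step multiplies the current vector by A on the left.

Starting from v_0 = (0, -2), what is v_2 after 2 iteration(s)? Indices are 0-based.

v_2 = (-18, -36)

v_0 = (0, -2).
v_1 = A·v_0 = (-6, -6).
v_2 = A·v_1 = (-18, -36).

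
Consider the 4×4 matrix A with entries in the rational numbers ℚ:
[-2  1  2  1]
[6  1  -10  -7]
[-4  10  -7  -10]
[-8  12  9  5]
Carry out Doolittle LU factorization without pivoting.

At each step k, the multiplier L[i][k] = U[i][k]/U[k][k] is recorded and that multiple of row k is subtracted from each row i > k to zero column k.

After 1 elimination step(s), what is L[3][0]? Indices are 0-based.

Step 1: pivot at (0,0) is -2.
  row1 ← row1 − (-3)·row0  ⇒  L[1][0]=-3, U row1=(0, 4, -4, -4)
  row2 ← row2 − (2)·row0  ⇒  L[2][0]=2, U row2=(0, 8, -11, -12)
  row3 ← row3 − (4)·row0  ⇒  L[3][0]=4, U row3=(0, 8, 1, 1)

L[3][0] = 4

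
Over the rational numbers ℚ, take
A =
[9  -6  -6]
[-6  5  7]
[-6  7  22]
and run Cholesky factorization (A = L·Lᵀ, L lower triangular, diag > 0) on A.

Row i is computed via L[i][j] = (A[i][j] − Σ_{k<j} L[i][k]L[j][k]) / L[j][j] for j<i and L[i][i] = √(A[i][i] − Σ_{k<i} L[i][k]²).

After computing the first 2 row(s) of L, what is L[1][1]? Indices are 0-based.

Step 1: L[0][0] = √(9) = 3.
  L[1][0] = (-6) / L[0][0] = -2.
Step 2: L[1][1] = √(1) = 1.

L[1][1] = 1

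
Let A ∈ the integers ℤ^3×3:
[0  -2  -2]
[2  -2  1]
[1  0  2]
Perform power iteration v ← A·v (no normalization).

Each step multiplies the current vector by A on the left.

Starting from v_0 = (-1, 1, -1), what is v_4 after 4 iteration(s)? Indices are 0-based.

v_4 = (-32, -24, 6)

v_0 = (-1, 1, -1).
v_1 = A·v_0 = (0, -5, -3).
v_2 = A·v_1 = (16, 7, -6).
v_3 = A·v_2 = (-2, 12, 4).
v_4 = A·v_3 = (-32, -24, 6).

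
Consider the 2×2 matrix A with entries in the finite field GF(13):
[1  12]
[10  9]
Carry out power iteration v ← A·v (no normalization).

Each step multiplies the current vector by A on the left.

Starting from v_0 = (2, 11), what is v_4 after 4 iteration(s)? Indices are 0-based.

v_4 = (0, 2)

v_0 = (2, 11).
v_1 = A·v_0 = (4, 2).
v_2 = A·v_1 = (2, 6).
v_3 = A·v_2 = (9, 9).
v_4 = A·v_3 = (0, 2).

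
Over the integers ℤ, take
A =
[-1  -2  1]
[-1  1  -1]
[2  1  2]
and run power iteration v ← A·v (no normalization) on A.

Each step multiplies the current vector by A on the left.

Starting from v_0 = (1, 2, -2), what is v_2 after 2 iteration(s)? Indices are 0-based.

v_2 = (1, 10, -11)

v_0 = (1, 2, -2).
v_1 = A·v_0 = (-7, 3, 0).
v_2 = A·v_1 = (1, 10, -11).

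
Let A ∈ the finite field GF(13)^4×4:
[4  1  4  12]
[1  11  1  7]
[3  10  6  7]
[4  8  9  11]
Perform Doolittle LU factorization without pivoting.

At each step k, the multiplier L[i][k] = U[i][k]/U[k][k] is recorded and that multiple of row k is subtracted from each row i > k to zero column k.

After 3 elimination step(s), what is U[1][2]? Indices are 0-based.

Step 1: pivot at (0,0) is 4.
  row1 ← row1 − (10)·row0  ⇒  L[1][0]=10, U row1=(0, 1, 0, 4)
  row2 ← row2 − (4)·row0  ⇒  L[2][0]=4, U row2=(0, 6, 3, 11)
  row3 ← row3 − (1)·row0  ⇒  L[3][0]=1, U row3=(0, 7, 5, 12)
Step 2: pivot at (1,1) is 1.
  row2 ← row2 − (6)·row1  ⇒  L[2][1]=6, U row2=(0, 0, 3, 0)
  row3 ← row3 − (7)·row1  ⇒  L[3][1]=7, U row3=(0, 0, 5, 10)
Step 3: pivot at (2,2) is 3.
  row3 ← row3 − (6)·row2  ⇒  L[3][2]=6, U row3=(0, 0, 0, 10)

U[1][2] = 0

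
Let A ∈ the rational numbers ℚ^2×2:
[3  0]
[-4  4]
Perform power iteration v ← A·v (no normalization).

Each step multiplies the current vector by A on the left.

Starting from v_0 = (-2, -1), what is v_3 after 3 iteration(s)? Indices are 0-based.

v_0 = (-2, -1).
v_1 = A·v_0 = (-6, 4).
v_2 = A·v_1 = (-18, 40).
v_3 = A·v_2 = (-54, 232).

v_3 = (-54, 232)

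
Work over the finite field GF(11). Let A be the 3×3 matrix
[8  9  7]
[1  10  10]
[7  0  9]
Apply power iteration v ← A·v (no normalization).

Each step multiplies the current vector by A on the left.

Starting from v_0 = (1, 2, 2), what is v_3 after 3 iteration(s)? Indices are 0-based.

v_3 = (5, 0, 0)

v_0 = (1, 2, 2).
v_1 = A·v_0 = (7, 8, 3).
v_2 = A·v_1 = (6, 7, 10).
v_3 = A·v_2 = (5, 0, 0).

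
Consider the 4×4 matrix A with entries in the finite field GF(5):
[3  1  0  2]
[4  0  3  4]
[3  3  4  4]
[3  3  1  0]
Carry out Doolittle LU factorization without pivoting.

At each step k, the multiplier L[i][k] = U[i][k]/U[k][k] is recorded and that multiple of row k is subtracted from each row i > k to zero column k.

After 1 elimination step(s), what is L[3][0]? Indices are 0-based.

L[3][0] = 1

k=0: U[0][0]=3
  eliminate (1,0): mult=3, new row 1: (0, 2, 3, 3); set L[1][0]=3
  eliminate (2,0): mult=1, new row 2: (0, 2, 4, 2); set L[2][0]=1
  eliminate (3,0): mult=1, new row 3: (0, 2, 1, 3); set L[3][0]=1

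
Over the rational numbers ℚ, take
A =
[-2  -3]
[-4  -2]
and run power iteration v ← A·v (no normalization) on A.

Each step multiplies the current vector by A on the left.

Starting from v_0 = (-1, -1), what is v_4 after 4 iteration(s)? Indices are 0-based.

v_4 = (-832, -960)

v_0 = (-1, -1).
v_1 = A·v_0 = (5, 6).
v_2 = A·v_1 = (-28, -32).
v_3 = A·v_2 = (152, 176).
v_4 = A·v_3 = (-832, -960).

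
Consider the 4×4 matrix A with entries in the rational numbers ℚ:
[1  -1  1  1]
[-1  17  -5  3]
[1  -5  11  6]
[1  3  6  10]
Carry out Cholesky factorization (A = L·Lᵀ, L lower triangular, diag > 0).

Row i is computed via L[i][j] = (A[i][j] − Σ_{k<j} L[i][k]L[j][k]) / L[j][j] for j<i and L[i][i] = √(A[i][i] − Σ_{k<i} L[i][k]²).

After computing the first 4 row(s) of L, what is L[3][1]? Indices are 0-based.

Step 1: L[0][0] = √(1) = 1.
  L[1][0] = (-1) / L[0][0] = -1.
Step 2: L[1][1] = √(16) = 4.
  L[2][0] = (1) / L[0][0] = 1.
  L[2][1] = (-4) / L[1][1] = -1.
Step 3: L[2][2] = √(9) = 3.
  L[3][0] = (1) / L[0][0] = 1.
  L[3][1] = (4) / L[1][1] = 1.
  L[3][2] = (6) / L[2][2] = 2.
Step 4: L[3][3] = √(4) = 2.

L[3][1] = 1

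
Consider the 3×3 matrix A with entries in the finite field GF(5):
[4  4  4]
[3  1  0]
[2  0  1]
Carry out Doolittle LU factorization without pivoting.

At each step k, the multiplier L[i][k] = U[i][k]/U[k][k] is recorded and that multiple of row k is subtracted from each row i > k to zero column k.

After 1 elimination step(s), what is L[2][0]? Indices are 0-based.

L[2][0] = 3

Step 1: pivot at (0,0) is 4.
  row1 ← row1 − (2)·row0  ⇒  L[1][0]=2, U row1=(0, 3, 2)
  row2 ← row2 − (3)·row0  ⇒  L[2][0]=3, U row2=(0, 3, 4)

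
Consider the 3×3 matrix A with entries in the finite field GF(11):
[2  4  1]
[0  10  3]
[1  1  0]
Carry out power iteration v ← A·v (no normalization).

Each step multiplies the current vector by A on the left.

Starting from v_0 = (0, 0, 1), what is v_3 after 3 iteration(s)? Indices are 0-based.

v_3 = (9, 4, 0)

v_0 = (0, 0, 1).
v_1 = A·v_0 = (1, 3, 0).
v_2 = A·v_1 = (3, 8, 4).
v_3 = A·v_2 = (9, 4, 0).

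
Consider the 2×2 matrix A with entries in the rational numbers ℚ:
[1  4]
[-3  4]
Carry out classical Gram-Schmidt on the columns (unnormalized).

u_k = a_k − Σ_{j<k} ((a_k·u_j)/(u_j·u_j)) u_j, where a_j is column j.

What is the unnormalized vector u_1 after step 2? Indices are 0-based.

Step 1: u_0 = a_0 = (1, -3).
Step 2: u_1 = a_1 − (-4/5)·u_0 = (24/5, 8/5).

u_1 = (24/5, 8/5)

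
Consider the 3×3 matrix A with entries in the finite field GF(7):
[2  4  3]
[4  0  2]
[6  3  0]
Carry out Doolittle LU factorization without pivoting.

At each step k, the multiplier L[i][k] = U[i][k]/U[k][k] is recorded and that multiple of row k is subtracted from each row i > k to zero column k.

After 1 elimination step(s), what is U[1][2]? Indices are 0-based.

k=0: U[0][0]=2
  eliminate (1,0): mult=2, new row 1: (0, 6, 3); set L[1][0]=2
  eliminate (2,0): mult=3, new row 2: (0, 5, 5); set L[2][0]=3

U[1][2] = 3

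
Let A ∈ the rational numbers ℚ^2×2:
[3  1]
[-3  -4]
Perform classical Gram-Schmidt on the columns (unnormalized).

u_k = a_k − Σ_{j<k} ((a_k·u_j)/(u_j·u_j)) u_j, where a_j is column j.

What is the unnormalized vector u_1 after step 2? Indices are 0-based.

Step 1: u_0 = a_0 = (3, -3).
Step 2: u_1 = a_1 − (5/6)·u_0 = (-3/2, -3/2).

u_1 = (-3/2, -3/2)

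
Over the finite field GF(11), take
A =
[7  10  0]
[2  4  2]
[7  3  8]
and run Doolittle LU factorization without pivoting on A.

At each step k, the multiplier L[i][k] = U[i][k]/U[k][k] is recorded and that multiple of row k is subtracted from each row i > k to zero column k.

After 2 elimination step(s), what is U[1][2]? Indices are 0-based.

k=0: U[0][0]=7
  eliminate (1,0): mult=5, new row 1: (0, 9, 2); set L[1][0]=5
  eliminate (2,0): mult=1, new row 2: (0, 4, 8); set L[2][0]=1
k=1: U[1][1]=9
  eliminate (2,1): mult=9, new row 2: (0, 0, 1); set L[2][1]=9

U[1][2] = 2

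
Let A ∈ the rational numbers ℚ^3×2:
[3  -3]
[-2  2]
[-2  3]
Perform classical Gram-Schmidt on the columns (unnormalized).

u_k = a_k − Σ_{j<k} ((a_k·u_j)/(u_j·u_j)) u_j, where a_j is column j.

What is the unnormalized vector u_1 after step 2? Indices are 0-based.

u_1 = (6/17, -4/17, 13/17)

Step 1: u_0 = a_0 = (3, -2, -2).
Step 2: u_1 = a_1 − (-19/17)·u_0 = (6/17, -4/17, 13/17).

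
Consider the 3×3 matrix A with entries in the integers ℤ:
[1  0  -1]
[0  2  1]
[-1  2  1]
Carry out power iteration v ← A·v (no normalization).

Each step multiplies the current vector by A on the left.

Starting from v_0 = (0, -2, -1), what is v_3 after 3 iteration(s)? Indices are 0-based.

v_3 = (22, -46, -52)

v_0 = (0, -2, -1).
v_1 = A·v_0 = (1, -5, -5).
v_2 = A·v_1 = (6, -15, -16).
v_3 = A·v_2 = (22, -46, -52).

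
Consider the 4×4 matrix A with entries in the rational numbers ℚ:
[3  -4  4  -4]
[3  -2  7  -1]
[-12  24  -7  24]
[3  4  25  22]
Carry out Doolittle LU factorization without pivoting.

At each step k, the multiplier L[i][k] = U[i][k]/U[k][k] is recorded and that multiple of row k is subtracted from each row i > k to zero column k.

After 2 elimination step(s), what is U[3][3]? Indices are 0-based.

[col 0] pivot 3
  R1 -= 1*R0 → (0, 2, 3, 3)  (L[1][0] := 1)
  R2 -= -4*R0 → (0, 8, 9, 8)  (L[2][0] := -4)
  R3 -= 1*R0 → (0, 8, 21, 26)  (L[3][0] := 1)
[col 1] pivot 2
  R2 -= 4*R1 → (0, 0, -3, -4)  (L[2][1] := 4)
  R3 -= 4*R1 → (0, 0, 9, 14)  (L[3][1] := 4)

U[3][3] = 14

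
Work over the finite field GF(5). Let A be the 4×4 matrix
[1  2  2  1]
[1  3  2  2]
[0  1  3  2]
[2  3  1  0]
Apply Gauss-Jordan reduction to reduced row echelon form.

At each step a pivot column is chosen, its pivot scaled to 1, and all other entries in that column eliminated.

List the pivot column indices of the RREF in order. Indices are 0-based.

pivot(0,0)=1: scale R0 → (1, 2, 2, 1)
  clear (1,0): R1 −= (1)R0 → (0, 1, 0, 1)
  clear (3,0): R3 −= (2)R0 → (0, 4, 2, 3)
pivot(1,1)=1: scale R1 → (0, 1, 0, 1)
  clear (0,1): R0 −= (2)R1 → (1, 0, 2, 4)
  clear (2,1): R2 −= (1)R1 → (0, 0, 3, 1)
  clear (3,1): R3 −= (4)R1 → (0, 0, 2, 4)
pivot(2,2)=3: scale R2 → (0, 0, 1, 2)
  clear (0,2): R0 −= (2)R2 → (1, 0, 0, 0)
  clear (3,2): R3 −= (2)R2 → (0, 0, 0, 0)
col 3: no nonzero at/below row 3; advance.

pivot columns: 0, 1, 2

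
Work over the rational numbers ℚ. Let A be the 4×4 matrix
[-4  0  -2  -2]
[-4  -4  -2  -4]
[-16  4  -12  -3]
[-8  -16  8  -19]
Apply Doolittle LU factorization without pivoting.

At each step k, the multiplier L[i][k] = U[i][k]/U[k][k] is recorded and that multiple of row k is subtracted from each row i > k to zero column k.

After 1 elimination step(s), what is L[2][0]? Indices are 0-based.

Step 1: pivot at (0,0) is -4.
  row1 ← row1 − (1)·row0  ⇒  L[1][0]=1, U row1=(0, -4, 0, -2)
  row2 ← row2 − (4)·row0  ⇒  L[2][0]=4, U row2=(0, 4, -4, 5)
  row3 ← row3 − (2)·row0  ⇒  L[3][0]=2, U row3=(0, -16, 12, -15)

L[2][0] = 4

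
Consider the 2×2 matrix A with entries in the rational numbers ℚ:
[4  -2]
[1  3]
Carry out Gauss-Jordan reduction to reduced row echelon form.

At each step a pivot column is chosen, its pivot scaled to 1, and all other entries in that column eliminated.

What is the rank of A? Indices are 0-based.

[1] R0 /= 4  ⇒  (1, -1/2)
     R1 -= 1·R0  ⇒  (0, 7/2)
[2] R1 /= 7/2  ⇒  (0, 1)
     R0 -= -1/2·R1  ⇒  (1, 0)

rank = 2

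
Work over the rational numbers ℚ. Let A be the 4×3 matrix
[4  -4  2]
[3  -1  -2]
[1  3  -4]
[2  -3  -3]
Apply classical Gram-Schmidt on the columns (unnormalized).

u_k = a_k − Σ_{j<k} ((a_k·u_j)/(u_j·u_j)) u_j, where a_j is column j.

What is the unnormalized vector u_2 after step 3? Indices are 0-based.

u_2 = (630/283, -72/283, -224/283, -1040/283)

Step 1: u_0 = a_0 = (4, 3, 1, 2).
Step 2: u_1 = a_1 − (-11/15)·u_0 = (-16/15, 6/5, 56/15, -23/15).
Step 3: u_2 = a_2 − (-4/15)·u_0 − (-223/283)·u_1 = (630/283, -72/283, -224/283, -1040/283).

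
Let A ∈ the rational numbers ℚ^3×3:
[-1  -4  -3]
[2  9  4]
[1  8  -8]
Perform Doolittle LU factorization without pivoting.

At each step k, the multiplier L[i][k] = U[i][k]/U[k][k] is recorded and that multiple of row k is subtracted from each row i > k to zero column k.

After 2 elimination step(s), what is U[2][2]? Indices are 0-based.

U[2][2] = -3

Step 1: pivot at (0,0) is -1.
  row1 ← row1 − (-2)·row0  ⇒  L[1][0]=-2, U row1=(0, 1, -2)
  row2 ← row2 − (-1)·row0  ⇒  L[2][0]=-1, U row2=(0, 4, -11)
Step 2: pivot at (1,1) is 1.
  row2 ← row2 − (4)·row1  ⇒  L[2][1]=4, U row2=(0, 0, -3)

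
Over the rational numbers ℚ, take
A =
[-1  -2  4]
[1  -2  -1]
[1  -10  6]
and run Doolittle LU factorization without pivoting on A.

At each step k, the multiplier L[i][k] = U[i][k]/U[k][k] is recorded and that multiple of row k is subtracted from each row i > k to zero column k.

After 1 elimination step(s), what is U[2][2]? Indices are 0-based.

Step 1: pivot at (0,0) is -1.
  row1 ← row1 − (-1)·row0  ⇒  L[1][0]=-1, U row1=(0, -4, 3)
  row2 ← row2 − (-1)·row0  ⇒  L[2][0]=-1, U row2=(0, -12, 10)

U[2][2] = 10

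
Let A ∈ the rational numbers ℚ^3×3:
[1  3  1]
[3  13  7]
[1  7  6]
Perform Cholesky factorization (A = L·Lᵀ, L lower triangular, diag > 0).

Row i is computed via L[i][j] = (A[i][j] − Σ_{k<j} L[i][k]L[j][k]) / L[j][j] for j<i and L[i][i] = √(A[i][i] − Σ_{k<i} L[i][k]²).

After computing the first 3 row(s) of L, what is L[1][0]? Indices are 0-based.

L[1][0] = 3

Step 1: L[0][0] = √(1) = 1.
  L[1][0] = (3) / L[0][0] = 3.
Step 2: L[1][1] = √(4) = 2.
  L[2][0] = (1) / L[0][0] = 1.
  L[2][1] = (4) / L[1][1] = 2.
Step 3: L[2][2] = √(1) = 1.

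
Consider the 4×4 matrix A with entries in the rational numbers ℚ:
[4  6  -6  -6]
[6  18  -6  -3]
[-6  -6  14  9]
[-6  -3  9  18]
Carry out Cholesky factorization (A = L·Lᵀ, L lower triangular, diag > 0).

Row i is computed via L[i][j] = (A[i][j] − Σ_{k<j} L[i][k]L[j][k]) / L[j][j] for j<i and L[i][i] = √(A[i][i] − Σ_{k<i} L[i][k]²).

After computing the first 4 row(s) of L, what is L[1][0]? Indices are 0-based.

Step 1: L[0][0] = √(4) = 2.
  L[1][0] = (6) / L[0][0] = 3.
Step 2: L[1][1] = √(9) = 3.
  L[2][0] = (-6) / L[0][0] = -3.
  L[2][1] = (3) / L[1][1] = 1.
Step 3: L[2][2] = √(4) = 2.
  L[3][0] = (-6) / L[0][0] = -3.
  L[3][1] = (6) / L[1][1] = 2.
  L[3][2] = (-2) / L[2][2] = -1.
Step 4: L[3][3] = √(4) = 2.

L[1][0] = 3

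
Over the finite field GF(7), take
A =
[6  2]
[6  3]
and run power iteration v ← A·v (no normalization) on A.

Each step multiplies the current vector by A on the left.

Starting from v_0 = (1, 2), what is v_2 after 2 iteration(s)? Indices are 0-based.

v_2 = (0, 5)

v_0 = (1, 2).
v_1 = A·v_0 = (3, 5).
v_2 = A·v_1 = (0, 5).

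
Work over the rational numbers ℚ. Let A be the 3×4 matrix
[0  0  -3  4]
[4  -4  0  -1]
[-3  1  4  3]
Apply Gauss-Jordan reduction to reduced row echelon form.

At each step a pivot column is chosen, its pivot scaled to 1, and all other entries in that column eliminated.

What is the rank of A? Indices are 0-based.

rank = 3

[1] R0 <-> R1
[1] R0 /= 4  ⇒  (1, -1, 0, -1/4)
     R2 -= -3·R0  ⇒  (0, -2, 4, 9/4)
[2] R1 <-> R2
[2] R1 /= -2  ⇒  (0, 1, -2, -9/8)
     R0 -= -1·R1  ⇒  (1, 0, -2, -11/8)
[3] R2 /= -3  ⇒  (0, 0, 1, -4/3)
     R0 -= -2·R2  ⇒  (1, 0, 0, -97/24)
     R1 -= -2·R2  ⇒  (0, 1, 0, -91/24)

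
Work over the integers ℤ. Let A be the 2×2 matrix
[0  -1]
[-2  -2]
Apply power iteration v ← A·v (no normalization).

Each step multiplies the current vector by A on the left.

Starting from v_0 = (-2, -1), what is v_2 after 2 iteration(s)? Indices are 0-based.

v_0 = (-2, -1).
v_1 = A·v_0 = (1, 6).
v_2 = A·v_1 = (-6, -14).

v_2 = (-6, -14)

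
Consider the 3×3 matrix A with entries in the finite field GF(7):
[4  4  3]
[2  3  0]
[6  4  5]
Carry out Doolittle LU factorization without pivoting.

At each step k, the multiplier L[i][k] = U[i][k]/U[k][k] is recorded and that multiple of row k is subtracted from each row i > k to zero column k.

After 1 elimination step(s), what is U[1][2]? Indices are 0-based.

U[1][2] = 2

k=0: U[0][0]=4
  eliminate (1,0): mult=4, new row 1: (0, 1, 2); set L[1][0]=4
  eliminate (2,0): mult=5, new row 2: (0, 5, 4); set L[2][0]=5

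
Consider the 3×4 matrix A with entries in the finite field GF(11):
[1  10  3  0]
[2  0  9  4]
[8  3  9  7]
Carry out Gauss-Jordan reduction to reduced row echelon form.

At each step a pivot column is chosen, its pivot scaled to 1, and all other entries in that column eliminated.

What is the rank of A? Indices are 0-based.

rank = 3

[1] R0 /= 1  ⇒  (1, 10, 3, 0)
     R1 -= 2·R0  ⇒  (0, 2, 3, 4)
     R2 -= 8·R0  ⇒  (0, 0, 7, 7)
[2] R1 /= 2  ⇒  (0, 1, 7, 2)
     R0 -= 10·R1  ⇒  (1, 0, 10, 2)
[3] R2 /= 7  ⇒  (0, 0, 1, 1)
     R0 -= 10·R2  ⇒  (1, 0, 0, 3)
     R1 -= 7·R2  ⇒  (0, 1, 0, 6)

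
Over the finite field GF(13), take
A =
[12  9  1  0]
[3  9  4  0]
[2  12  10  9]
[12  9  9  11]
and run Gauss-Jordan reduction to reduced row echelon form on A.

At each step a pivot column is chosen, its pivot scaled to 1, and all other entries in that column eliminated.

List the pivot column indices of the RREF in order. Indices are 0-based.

[1] R0 /= 12  ⇒  (1, 4, 12, 0)
     R1 -= 3·R0  ⇒  (0, 10, 7, 0)
     R2 -= 2·R0  ⇒  (0, 4, 12, 9)
     R3 -= 12·R0  ⇒  (0, 0, 8, 11)
[2] R1 /= 10  ⇒  (0, 1, 2, 0)
     R0 -= 4·R1  ⇒  (1, 0, 4, 0)
     R2 -= 4·R1  ⇒  (0, 0, 4, 9)
[3] R2 /= 4  ⇒  (0, 0, 1, 12)
     R0 -= 4·R2  ⇒  (1, 0, 0, 4)
     R1 -= 2·R2  ⇒  (0, 1, 0, 2)
     R3 -= 8·R2  ⇒  (0, 0, 0, 6)
[4] R3 /= 6  ⇒  (0, 0, 0, 1)
     R0 -= 4·R3  ⇒  (1, 0, 0, 0)
     R1 -= 2·R3  ⇒  (0, 1, 0, 0)
     R2 -= 12·R3  ⇒  (0, 0, 1, 0)

pivot columns: 0, 1, 2, 3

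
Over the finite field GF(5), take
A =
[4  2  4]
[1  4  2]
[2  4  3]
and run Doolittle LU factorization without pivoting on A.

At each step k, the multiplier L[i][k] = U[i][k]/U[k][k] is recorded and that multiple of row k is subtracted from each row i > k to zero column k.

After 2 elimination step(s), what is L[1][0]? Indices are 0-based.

L[1][0] = 4

Step 1: pivot at (0,0) is 4.
  row1 ← row1 − (4)·row0  ⇒  L[1][0]=4, U row1=(0, 1, 1)
  row2 ← row2 − (3)·row0  ⇒  L[2][0]=3, U row2=(0, 3, 1)
Step 2: pivot at (1,1) is 1.
  row2 ← row2 − (3)·row1  ⇒  L[2][1]=3, U row2=(0, 0, 3)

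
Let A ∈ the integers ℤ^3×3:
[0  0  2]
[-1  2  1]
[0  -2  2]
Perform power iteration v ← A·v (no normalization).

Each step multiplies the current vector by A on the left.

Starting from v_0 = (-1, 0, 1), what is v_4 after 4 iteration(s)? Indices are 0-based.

v_0 = (-1, 0, 1).
v_1 = A·v_0 = (2, 2, 2).
v_2 = A·v_1 = (4, 4, 0).
v_3 = A·v_2 = (0, 4, -8).
v_4 = A·v_3 = (-16, 0, -24).

v_4 = (-16, 0, -24)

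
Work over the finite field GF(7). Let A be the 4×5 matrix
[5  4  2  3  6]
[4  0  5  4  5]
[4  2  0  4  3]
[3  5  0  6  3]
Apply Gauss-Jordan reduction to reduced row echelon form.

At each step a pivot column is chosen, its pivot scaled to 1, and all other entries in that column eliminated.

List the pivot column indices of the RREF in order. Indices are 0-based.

[1] R0 /= 5  ⇒  (1, 5, 6, 2, 4)
     R1 -= 4·R0  ⇒  (0, 1, 2, 3, 3)
     R2 -= 4·R0  ⇒  (0, 3, 4, 3, 1)
     R3 -= 3·R0  ⇒  (0, 4, 3, 0, 5)
[2] R1 /= 1  ⇒  (0, 1, 2, 3, 3)
     R0 -= 5·R1  ⇒  (1, 0, 3, 1, 3)
     R2 -= 3·R1  ⇒  (0, 0, 5, 1, 6)
     R3 -= 4·R1  ⇒  (0, 0, 2, 2, 0)
[3] R2 /= 5  ⇒  (0, 0, 1, 3, 4)
     R0 -= 3·R2  ⇒  (1, 0, 0, 6, 5)
     R1 -= 2·R2  ⇒  (0, 1, 0, 4, 2)
     R3 -= 2·R2  ⇒  (0, 0, 0, 3, 6)
[4] R3 /= 3  ⇒  (0, 0, 0, 1, 2)
     R0 -= 6·R3  ⇒  (1, 0, 0, 0, 0)
     R1 -= 4·R3  ⇒  (0, 1, 0, 0, 1)
     R2 -= 3·R3  ⇒  (0, 0, 1, 0, 5)

pivot columns: 0, 1, 2, 3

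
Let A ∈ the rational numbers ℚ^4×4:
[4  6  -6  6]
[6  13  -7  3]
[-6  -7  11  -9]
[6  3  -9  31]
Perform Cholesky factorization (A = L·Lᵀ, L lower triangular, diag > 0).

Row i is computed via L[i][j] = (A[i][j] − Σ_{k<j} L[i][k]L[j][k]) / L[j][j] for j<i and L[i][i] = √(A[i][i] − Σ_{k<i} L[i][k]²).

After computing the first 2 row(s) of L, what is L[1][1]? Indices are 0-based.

L[1][1] = 2

Step 1: L[0][0] = √(4) = 2.
  L[1][0] = (6) / L[0][0] = 3.
Step 2: L[1][1] = √(4) = 2.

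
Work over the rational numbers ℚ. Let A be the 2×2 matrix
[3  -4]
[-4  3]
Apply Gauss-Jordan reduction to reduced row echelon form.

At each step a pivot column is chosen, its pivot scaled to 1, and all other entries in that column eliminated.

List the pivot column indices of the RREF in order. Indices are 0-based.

step 1: normalize row 0 (÷3) = (1, -4/3)
  row 1: subtract -4×row0 = (0, -7/3)
step 2: normalize row 1 (÷-7/3) = (0, 1)
  row 0: subtract -4/3×row1 = (1, 0)

pivot columns: 0, 1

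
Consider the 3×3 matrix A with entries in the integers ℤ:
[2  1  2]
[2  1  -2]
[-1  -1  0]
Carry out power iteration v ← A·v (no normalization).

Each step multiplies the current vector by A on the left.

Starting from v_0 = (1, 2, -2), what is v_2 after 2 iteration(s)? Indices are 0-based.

v_0 = (1, 2, -2).
v_1 = A·v_0 = (0, 8, -3).
v_2 = A·v_1 = (2, 14, -8).

v_2 = (2, 14, -8)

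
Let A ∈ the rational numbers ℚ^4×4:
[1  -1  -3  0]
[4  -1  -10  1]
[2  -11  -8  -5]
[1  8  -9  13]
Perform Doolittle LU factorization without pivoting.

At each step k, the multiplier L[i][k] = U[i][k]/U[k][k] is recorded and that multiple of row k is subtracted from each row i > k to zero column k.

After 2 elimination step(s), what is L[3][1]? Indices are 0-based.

L[3][1] = 3

[col 0] pivot 1
  R1 -= 4*R0 → (0, 3, 2, 1)  (L[1][0] := 4)
  R2 -= 2*R0 → (0, -9, -2, -5)  (L[2][0] := 2)
  R3 -= 1*R0 → (0, 9, -6, 13)  (L[3][0] := 1)
[col 1] pivot 3
  R2 -= -3*R1 → (0, 0, 4, -2)  (L[2][1] := -3)
  R3 -= 3*R1 → (0, 0, -12, 10)  (L[3][1] := 3)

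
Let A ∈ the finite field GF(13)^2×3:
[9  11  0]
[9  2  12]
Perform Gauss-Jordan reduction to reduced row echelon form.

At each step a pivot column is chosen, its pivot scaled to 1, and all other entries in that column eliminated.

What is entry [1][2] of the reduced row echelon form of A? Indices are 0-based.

step 1: normalize row 0 (÷9) = (1, 7, 0)
  row 1: subtract 9×row0 = (0, 4, 12)
step 2: normalize row 1 (÷4) = (0, 1, 3)
  row 0: subtract 7×row1 = (1, 0, 5)

M[1][2] = 3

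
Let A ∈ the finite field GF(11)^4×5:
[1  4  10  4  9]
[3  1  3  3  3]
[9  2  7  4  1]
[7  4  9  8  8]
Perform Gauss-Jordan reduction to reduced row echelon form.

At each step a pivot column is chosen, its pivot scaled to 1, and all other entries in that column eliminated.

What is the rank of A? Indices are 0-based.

[1] R0 /= 1  ⇒  (1, 4, 10, 4, 9)
     R1 -= 3·R0  ⇒  (0, 0, 6, 2, 9)
     R2 -= 9·R0  ⇒  (0, 10, 5, 1, 8)
     R3 -= 7·R0  ⇒  (0, 9, 5, 2, 0)
[2] R1 <-> R2
[2] R1 /= 10  ⇒  (0, 1, 6, 10, 3)
     R0 -= 4·R1  ⇒  (1, 0, 8, 8, 8)
     R3 -= 9·R1  ⇒  (0, 0, 6, 0, 6)
[3] R2 /= 6  ⇒  (0, 0, 1, 4, 7)
     R0 -= 8·R2  ⇒  (1, 0, 0, 9, 7)
     R1 -= 6·R2  ⇒  (0, 1, 0, 8, 5)
     R3 -= 6·R2  ⇒  (0, 0, 0, 9, 8)
[4] R3 /= 9  ⇒  (0, 0, 0, 1, 7)
     R0 -= 9·R3  ⇒  (1, 0, 0, 0, 10)
     R1 -= 8·R3  ⇒  (0, 1, 0, 0, 4)
     R2 -= 4·R3  ⇒  (0, 0, 1, 0, 1)

rank = 4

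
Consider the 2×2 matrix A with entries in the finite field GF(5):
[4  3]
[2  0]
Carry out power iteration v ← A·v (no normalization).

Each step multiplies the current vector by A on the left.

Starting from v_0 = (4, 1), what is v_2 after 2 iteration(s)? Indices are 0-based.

v_2 = (0, 3)

v_0 = (4, 1).
v_1 = A·v_0 = (4, 3).
v_2 = A·v_1 = (0, 3).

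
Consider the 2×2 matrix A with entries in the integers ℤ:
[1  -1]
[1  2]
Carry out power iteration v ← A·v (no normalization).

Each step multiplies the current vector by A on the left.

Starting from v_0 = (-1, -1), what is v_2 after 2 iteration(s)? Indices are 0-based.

v_2 = (3, -6)

v_0 = (-1, -1).
v_1 = A·v_0 = (0, -3).
v_2 = A·v_1 = (3, -6).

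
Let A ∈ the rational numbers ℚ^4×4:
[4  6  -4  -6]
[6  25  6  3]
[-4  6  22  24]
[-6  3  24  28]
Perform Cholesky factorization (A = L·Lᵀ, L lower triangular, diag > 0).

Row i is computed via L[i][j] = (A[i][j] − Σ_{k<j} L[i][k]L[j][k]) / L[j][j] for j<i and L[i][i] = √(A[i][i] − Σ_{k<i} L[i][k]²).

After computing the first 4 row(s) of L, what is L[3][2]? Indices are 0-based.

Step 1: L[0][0] = √(4) = 2.
  L[1][0] = (6) / L[0][0] = 3.
Step 2: L[1][1] = √(16) = 4.
  L[2][0] = (-4) / L[0][0] = -2.
  L[2][1] = (12) / L[1][1] = 3.
Step 3: L[2][2] = √(9) = 3.
  L[3][0] = (-6) / L[0][0] = -3.
  L[3][1] = (12) / L[1][1] = 3.
  L[3][2] = (9) / L[2][2] = 3.
Step 4: L[3][3] = √(1) = 1.

L[3][2] = 3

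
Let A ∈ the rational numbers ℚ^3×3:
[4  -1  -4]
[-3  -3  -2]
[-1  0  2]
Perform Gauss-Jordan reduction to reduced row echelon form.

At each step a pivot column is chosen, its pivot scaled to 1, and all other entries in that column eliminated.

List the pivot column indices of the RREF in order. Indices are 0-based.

step 1: normalize row 0 (÷4) = (1, -1/4, -1)
  row 1: subtract -3×row0 = (0, -15/4, -5)
  row 2: subtract -1×row0 = (0, -1/4, 1)
step 2: normalize row 1 (÷-15/4) = (0, 1, 4/3)
  row 0: subtract -1/4×row1 = (1, 0, -2/3)
  row 2: subtract -1/4×row1 = (0, 0, 4/3)
step 3: normalize row 2 (÷4/3) = (0, 0, 1)
  row 0: subtract -2/3×row2 = (1, 0, 0)
  row 1: subtract 4/3×row2 = (0, 1, 0)

pivot columns: 0, 1, 2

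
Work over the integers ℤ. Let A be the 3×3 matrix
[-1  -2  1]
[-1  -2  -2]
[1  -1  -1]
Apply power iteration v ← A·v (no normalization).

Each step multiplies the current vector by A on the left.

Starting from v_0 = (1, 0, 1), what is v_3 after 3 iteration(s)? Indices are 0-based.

v_0 = (1, 0, 1).
v_1 = A·v_0 = (0, -3, 0).
v_2 = A·v_1 = (6, 6, 3).
v_3 = A·v_2 = (-15, -24, -3).

v_3 = (-15, -24, -3)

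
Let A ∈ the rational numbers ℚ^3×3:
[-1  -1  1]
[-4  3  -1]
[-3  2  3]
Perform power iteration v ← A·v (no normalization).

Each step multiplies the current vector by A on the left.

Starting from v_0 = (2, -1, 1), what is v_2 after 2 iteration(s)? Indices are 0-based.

v_0 = (2, -1, 1).
v_1 = A·v_0 = (0, -12, -5).
v_2 = A·v_1 = (7, -31, -39).

v_2 = (7, -31, -39)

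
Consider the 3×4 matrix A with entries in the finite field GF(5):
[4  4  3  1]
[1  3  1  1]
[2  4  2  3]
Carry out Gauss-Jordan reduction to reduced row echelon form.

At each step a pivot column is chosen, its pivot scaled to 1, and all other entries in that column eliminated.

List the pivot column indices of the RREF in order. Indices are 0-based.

pivot columns: 0, 1, 2

pivot(0,0)=4: scale R0 → (1, 1, 2, 4)
  clear (1,0): R1 −= (1)R0 → (0, 2, 4, 2)
  clear (2,0): R2 −= (2)R0 → (0, 2, 3, 0)
pivot(1,1)=2: scale R1 → (0, 1, 2, 1)
  clear (0,1): R0 −= (1)R1 → (1, 0, 0, 3)
  clear (2,1): R2 −= (2)R1 → (0, 0, 4, 3)
pivot(2,2)=4: scale R2 → (0, 0, 1, 2)
  clear (1,2): R1 −= (2)R2 → (0, 1, 0, 2)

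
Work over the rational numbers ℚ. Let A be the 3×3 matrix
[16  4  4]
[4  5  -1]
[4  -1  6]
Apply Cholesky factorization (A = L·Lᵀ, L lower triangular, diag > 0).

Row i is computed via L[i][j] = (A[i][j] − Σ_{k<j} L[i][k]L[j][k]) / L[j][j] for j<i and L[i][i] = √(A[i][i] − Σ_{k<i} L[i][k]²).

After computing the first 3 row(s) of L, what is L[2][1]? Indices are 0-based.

L[2][1] = -1

Step 1: L[0][0] = √(16) = 4.
  L[1][0] = (4) / L[0][0] = 1.
Step 2: L[1][1] = √(4) = 2.
  L[2][0] = (4) / L[0][0] = 1.
  L[2][1] = (-2) / L[1][1] = -1.
Step 3: L[2][2] = √(4) = 2.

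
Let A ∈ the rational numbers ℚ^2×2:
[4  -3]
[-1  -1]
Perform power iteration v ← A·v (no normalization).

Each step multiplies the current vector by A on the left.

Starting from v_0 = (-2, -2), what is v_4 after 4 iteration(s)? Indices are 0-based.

v_4 = (-362, 52)

v_0 = (-2, -2).
v_1 = A·v_0 = (-2, 4).
v_2 = A·v_1 = (-20, -2).
v_3 = A·v_2 = (-74, 22).
v_4 = A·v_3 = (-362, 52).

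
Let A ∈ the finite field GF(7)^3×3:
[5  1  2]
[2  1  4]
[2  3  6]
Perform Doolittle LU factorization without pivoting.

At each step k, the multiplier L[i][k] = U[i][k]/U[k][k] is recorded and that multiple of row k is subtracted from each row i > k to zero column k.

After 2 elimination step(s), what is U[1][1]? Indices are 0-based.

U[1][1] = 2

[col 0] pivot 5
  R1 -= 6*R0 → (0, 2, 6)  (L[1][0] := 6)
  R2 -= 6*R0 → (0, 4, 1)  (L[2][0] := 6)
[col 1] pivot 2
  R2 -= 2*R1 → (0, 0, 3)  (L[2][1] := 2)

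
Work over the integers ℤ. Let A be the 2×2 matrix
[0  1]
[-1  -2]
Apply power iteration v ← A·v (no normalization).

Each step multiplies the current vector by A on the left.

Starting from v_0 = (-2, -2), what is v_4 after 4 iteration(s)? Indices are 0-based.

v_0 = (-2, -2).
v_1 = A·v_0 = (-2, 6).
v_2 = A·v_1 = (6, -10).
v_3 = A·v_2 = (-10, 14).
v_4 = A·v_3 = (14, -18).

v_4 = (14, -18)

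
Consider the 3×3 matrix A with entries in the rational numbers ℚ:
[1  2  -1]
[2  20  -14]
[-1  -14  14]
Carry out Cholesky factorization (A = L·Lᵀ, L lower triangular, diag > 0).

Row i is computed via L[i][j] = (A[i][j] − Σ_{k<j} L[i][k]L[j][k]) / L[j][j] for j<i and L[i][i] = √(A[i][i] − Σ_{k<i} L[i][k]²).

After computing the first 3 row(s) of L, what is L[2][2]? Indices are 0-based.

L[2][2] = 2

Step 1: L[0][0] = √(1) = 1.
  L[1][0] = (2) / L[0][0] = 2.
Step 2: L[1][1] = √(16) = 4.
  L[2][0] = (-1) / L[0][0] = -1.
  L[2][1] = (-12) / L[1][1] = -3.
Step 3: L[2][2] = √(4) = 2.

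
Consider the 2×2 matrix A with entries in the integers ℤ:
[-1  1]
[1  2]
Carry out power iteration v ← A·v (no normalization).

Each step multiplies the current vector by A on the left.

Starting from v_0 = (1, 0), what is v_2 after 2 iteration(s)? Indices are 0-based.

v_2 = (2, 1)

v_0 = (1, 0).
v_1 = A·v_0 = (-1, 1).
v_2 = A·v_1 = (2, 1).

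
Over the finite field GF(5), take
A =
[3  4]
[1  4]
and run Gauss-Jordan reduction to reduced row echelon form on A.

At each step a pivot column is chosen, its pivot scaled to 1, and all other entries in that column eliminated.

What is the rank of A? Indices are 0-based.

pivot(0,0)=3: scale R0 → (1, 3)
  clear (1,0): R1 −= (1)R0 → (0, 1)
pivot(1,1)=1: scale R1 → (0, 1)
  clear (0,1): R0 −= (3)R1 → (1, 0)

rank = 2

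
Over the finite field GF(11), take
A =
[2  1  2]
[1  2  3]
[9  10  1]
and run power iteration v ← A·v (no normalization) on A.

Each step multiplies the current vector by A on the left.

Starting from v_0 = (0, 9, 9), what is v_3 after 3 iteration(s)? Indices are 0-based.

v_0 = (0, 9, 9).
v_1 = A·v_0 = (5, 1, 0).
v_2 = A·v_1 = (0, 7, 0).
v_3 = A·v_2 = (7, 3, 4).

v_3 = (7, 3, 4)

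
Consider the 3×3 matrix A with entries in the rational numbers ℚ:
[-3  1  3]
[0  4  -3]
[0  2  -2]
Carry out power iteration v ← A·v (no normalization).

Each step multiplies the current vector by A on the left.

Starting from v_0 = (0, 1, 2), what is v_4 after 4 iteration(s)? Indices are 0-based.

v_0 = (0, 1, 2).
v_1 = A·v_0 = (7, -2, -2).
v_2 = A·v_1 = (-29, -2, 0).
v_3 = A·v_2 = (85, -8, -4).
v_4 = A·v_3 = (-275, -20, -8).

v_4 = (-275, -20, -8)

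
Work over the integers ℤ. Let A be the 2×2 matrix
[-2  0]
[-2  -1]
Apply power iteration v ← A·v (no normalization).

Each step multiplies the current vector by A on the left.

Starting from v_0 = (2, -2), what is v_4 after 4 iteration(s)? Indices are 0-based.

v_4 = (32, 58)

v_0 = (2, -2).
v_1 = A·v_0 = (-4, -2).
v_2 = A·v_1 = (8, 10).
v_3 = A·v_2 = (-16, -26).
v_4 = A·v_3 = (32, 58).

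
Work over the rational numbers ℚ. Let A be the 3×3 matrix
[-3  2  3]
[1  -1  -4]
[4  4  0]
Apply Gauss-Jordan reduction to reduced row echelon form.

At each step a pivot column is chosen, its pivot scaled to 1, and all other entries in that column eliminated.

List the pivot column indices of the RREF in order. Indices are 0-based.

step 1: normalize row 0 (÷-3) = (1, -2/3, -1)
  row 1: subtract 1×row0 = (0, -1/3, -3)
  row 2: subtract 4×row0 = (0, 20/3, 4)
step 2: normalize row 1 (÷-1/3) = (0, 1, 9)
  row 0: subtract -2/3×row1 = (1, 0, 5)
  row 2: subtract 20/3×row1 = (0, 0, -56)
step 3: normalize row 2 (÷-56) = (0, 0, 1)
  row 0: subtract 5×row2 = (1, 0, 0)
  row 1: subtract 9×row2 = (0, 1, 0)

pivot columns: 0, 1, 2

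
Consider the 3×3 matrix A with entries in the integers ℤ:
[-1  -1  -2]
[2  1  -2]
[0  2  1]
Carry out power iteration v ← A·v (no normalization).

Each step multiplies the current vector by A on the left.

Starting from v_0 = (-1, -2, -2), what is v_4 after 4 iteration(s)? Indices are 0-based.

v_0 = (-1, -2, -2).
v_1 = A·v_0 = (7, 0, -6).
v_2 = A·v_1 = (5, 26, -6).
v_3 = A·v_2 = (-19, 48, 46).
v_4 = A·v_3 = (-121, -82, 142).

v_4 = (-121, -82, 142)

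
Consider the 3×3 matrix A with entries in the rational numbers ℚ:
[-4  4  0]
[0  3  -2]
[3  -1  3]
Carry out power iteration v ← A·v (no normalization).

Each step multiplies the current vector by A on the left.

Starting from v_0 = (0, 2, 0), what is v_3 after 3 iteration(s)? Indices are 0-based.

v_0 = (0, 2, 0).
v_1 = A·v_0 = (8, 6, -2).
v_2 = A·v_1 = (-8, 22, 12).
v_3 = A·v_2 = (120, 42, -10).

v_3 = (120, 42, -10)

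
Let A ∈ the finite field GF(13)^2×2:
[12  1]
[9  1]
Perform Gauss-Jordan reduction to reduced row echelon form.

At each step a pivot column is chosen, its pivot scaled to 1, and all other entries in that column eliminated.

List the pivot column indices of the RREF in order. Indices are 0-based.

pivot columns: 0, 1

step 1: normalize row 0 (÷12) = (1, 12)
  row 1: subtract 9×row0 = (0, 10)
step 2: normalize row 1 (÷10) = (0, 1)
  row 0: subtract 12×row1 = (1, 0)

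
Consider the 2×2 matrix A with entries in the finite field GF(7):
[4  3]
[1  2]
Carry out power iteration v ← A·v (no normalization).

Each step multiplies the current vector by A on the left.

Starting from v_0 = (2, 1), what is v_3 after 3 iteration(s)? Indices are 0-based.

v_0 = (2, 1).
v_1 = A·v_0 = (4, 4).
v_2 = A·v_1 = (0, 5).
v_3 = A·v_2 = (1, 3).

v_3 = (1, 3)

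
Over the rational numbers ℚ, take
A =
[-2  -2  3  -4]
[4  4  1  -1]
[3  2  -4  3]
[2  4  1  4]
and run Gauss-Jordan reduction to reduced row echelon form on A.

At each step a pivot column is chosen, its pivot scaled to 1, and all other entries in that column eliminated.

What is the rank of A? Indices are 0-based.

pivot(0,0)=-2: scale R0 → (1, 1, -3/2, 2)
  clear (1,0): R1 −= (4)R0 → (0, 0, 7, -9)
  clear (2,0): R2 −= (3)R0 → (0, -1, 1/2, -3)
  clear (3,0): R3 −= (2)R0 → (0, 2, 4, 0)
pivot(1,1): swap R1↔R2
pivot(1,1)=-1: scale R1 → (0, 1, -1/2, 3)
  clear (0,1): R0 −= (1)R1 → (1, 0, -1, -1)
  clear (3,1): R3 −= (2)R1 → (0, 0, 5, -6)
pivot(2,2)=7: scale R2 → (0, 0, 1, -9/7)
  clear (0,2): R0 −= (-1)R2 → (1, 0, 0, -16/7)
  clear (1,2): R1 −= (-1/2)R2 → (0, 1, 0, 33/14)
  clear (3,2): R3 −= (5)R2 → (0, 0, 0, 3/7)
pivot(3,3)=3/7: scale R3 → (0, 0, 0, 1)
  clear (0,3): R0 −= (-16/7)R3 → (1, 0, 0, 0)
  clear (1,3): R1 −= (33/14)R3 → (0, 1, 0, 0)
  clear (2,3): R2 −= (-9/7)R3 → (0, 0, 1, 0)

rank = 4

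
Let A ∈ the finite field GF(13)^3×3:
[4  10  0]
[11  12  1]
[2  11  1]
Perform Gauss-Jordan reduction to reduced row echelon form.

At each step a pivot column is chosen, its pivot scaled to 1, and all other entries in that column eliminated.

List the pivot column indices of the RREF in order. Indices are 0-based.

step 1: normalize row 0 (÷4) = (1, 9, 0)
  row 1: subtract 11×row0 = (0, 4, 1)
  row 2: subtract 2×row0 = (0, 6, 1)
step 2: normalize row 1 (÷4) = (0, 1, 10)
  row 0: subtract 9×row1 = (1, 0, 1)
  row 2: subtract 6×row1 = (0, 0, 6)
step 3: normalize row 2 (÷6) = (0, 0, 1)
  row 0: subtract 1×row2 = (1, 0, 0)
  row 1: subtract 10×row2 = (0, 1, 0)

pivot columns: 0, 1, 2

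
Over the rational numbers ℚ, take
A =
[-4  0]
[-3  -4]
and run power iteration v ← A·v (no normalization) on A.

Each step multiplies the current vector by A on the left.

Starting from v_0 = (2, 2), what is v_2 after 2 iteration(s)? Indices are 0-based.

v_2 = (32, 80)

v_0 = (2, 2).
v_1 = A·v_0 = (-8, -14).
v_2 = A·v_1 = (32, 80).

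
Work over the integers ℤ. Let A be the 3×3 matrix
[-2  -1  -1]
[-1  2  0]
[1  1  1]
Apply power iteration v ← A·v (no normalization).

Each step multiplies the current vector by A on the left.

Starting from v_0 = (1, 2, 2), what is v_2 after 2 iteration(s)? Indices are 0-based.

v_0 = (1, 2, 2).
v_1 = A·v_0 = (-6, 3, 5).
v_2 = A·v_1 = (4, 12, 2).

v_2 = (4, 12, 2)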